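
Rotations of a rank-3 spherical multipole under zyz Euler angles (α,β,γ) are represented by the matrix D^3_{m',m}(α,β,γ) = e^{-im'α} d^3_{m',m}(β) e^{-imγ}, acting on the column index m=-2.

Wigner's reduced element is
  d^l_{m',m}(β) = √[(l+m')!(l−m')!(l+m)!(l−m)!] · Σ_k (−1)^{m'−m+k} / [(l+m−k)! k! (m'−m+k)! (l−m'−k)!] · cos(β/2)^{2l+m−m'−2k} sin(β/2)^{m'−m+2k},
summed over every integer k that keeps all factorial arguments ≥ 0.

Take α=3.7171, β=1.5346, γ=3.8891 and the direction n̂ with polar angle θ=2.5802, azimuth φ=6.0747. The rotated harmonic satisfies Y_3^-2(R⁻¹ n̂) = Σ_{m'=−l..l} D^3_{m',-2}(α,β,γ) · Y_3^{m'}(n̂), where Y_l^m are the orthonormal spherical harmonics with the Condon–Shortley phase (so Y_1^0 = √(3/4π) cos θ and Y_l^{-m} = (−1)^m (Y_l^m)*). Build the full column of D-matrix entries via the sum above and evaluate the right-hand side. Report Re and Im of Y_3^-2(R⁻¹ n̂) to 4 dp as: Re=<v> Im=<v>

Need the full column D^3_{m',-2} for m'=−3..3 at α=3.7171, β=1.5346, γ=3.8891.
cos(β/2)=0.719788, sin(β/2)=0.694194
d^3_{-3,-2}: single k=1 term ⇒ +0.328533;  D = +0.327483+0.026236i
d^3_{-2,-2}: k∈[0..1] ⇒ +0.139068 -0.646770 = -0.507702;  D = +0.446626-0.241426i
d^3_{-1,-2}: k∈[0..1] ⇒ -0.424134 +0.789017 = +0.364883;  D = +0.174846-0.320263i
d^3_{0,-2}: k∈[0..1] ⇒ +0.708501 -0.659013 = +0.049488;  D = +0.003747+0.049346i
d^3_{1,-2}: k∈[0..1] ⇒ -0.789017 +0.366952 = -0.422065;  D = +0.255861+0.335669i
d^3_{2,-2}: k∈[0..1] ⇒ +0.601593 -0.111915 = +0.489679;  D = +0.460990+0.165147i
d^3_{3,-2}: single k=0 term ⇒ -0.284240;  D = +0.276657-0.065217i
Y_3^{m'}(θ=2.5802,φ=6.0747) and Σ D·Y over m':
  (+0.3275+0.0262i)·(+0.0510+0.0369i)  (+0.4466-0.2414i)·(-0.2242-0.0993i)  (+0.1748-0.3203i)·(+0.4348+0.0920i)  (+0.0037+0.0493i)·(-0.1841+0.0000i)  (+0.2559+0.3357i)·(-0.4348+0.0920i)  (+0.4610+0.1651i)·(-0.2242+0.0993i)  (+0.2767-0.0652i)·(-0.0510+0.0369i)
Y_3^-2(R⁻¹ n̂) = -0.277141-0.209191i

Re=-0.2771 Im=-0.2092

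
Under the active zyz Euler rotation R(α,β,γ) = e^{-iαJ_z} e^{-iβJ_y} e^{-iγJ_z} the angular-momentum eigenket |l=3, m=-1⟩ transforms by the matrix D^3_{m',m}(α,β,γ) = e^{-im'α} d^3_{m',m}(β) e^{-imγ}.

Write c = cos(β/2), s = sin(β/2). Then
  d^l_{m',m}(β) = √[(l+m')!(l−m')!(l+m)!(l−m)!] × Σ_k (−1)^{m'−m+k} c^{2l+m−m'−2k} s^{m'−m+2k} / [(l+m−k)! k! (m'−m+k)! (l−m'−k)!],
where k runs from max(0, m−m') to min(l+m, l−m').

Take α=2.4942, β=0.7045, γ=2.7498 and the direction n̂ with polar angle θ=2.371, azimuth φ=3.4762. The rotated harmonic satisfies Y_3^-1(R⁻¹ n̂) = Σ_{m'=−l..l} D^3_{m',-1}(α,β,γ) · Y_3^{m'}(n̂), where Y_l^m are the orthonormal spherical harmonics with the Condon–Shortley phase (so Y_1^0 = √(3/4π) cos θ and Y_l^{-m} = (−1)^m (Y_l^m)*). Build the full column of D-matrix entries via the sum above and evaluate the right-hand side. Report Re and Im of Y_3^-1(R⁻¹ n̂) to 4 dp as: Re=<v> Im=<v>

Need the full column D^3_{m',-1} for m'=−3..3 at α=2.4942, β=0.7045, γ=2.7498.
cos(β/2)=0.938599, sin(β/2)=0.345011
d^3_{-3,-1}: single k=2 term ⇒ +0.357792;  D = -0.247312-0.258557i
d^3_{-2,-1}: k∈[1..2] ⇒ +0.794753 -0.214767 = +0.579987;  D = +0.067002+0.576103i
d^3_{-1,-1}: k∈[0..2] ⇒ +0.683723 -0.739051 +0.074893 = +0.019564;  D = +0.009918-0.016864i
d^3_{0,-1}: k∈[0..2] ⇒ -0.870609 +0.352898 -0.015894 = -0.533605;  D = +0.493171-0.203755i
d^3_{1,-1}: k∈[0..2] ⇒ +0.554289 -0.099857 +0.001687 = +0.456118;  D = +0.441299+0.115318i
d^3_{2,-1}: k∈[0..1] ⇒ -0.214767 +0.014509 = -0.200258;  D = +0.124012+0.157239i
d^3_{3,-1}: single k=0 term ⇒ +0.048343;  D = +0.000987+0.048333i
Y_3^{m'}(θ=2.371,φ=3.4762) and Σ D·Y over m':
  (-0.2473-0.2586i)·(-0.0757+0.1189i)  (+0.0670+0.5761i)·(-0.2790+0.2207i)  (+0.0099-0.0169i)·(-0.3347+0.1164i)  (+0.4932-0.2038i)·(+0.1141+0.0000i)  (+0.4413+0.1153i)·(+0.3347+0.1164i)  (+0.1240+0.1572i)·(-0.2790-0.2207i)  (+0.0010+0.0483i)·(+0.0757+0.1189i)
Y_3^-1(R⁻¹ n̂) = +0.087228-0.149770i

Re=0.0872 Im=-0.1498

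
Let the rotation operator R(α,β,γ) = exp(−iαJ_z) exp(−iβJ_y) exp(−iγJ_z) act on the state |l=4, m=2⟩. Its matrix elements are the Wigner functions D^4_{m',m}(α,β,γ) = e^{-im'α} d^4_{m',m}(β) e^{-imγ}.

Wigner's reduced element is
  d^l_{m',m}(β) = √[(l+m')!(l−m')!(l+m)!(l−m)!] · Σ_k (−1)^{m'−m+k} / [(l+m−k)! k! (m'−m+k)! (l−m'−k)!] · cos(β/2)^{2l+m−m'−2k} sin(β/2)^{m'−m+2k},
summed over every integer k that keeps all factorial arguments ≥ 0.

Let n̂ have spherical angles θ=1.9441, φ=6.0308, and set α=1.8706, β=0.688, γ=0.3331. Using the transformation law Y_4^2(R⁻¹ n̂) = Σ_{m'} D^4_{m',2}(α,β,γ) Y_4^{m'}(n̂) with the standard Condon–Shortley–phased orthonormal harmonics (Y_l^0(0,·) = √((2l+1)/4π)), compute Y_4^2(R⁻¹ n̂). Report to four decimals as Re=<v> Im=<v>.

Need the full column D^4_{m',2} for m'=−4..4 at α=1.8706, β=0.688, γ=0.3331.
cos(β/2)=0.941413, sin(β/2)=0.337255
d^4_{-4,2}: single k=6 term ⇒ +0.006901;  D = +0.005943+0.003506i
d^4_{-3,2}: k∈[5..6] ⇒ +0.040862 -0.001748 = +0.039114;  D = +0.009039-0.038055i
d^4_{-2,2}: k∈[4..6] ⇒ +0.152422 -0.015649 +0.000167 = +0.136940;  D = -0.136637+0.009112i
d^4_{-1,2}: k∈[3..5] ⇒ +0.401137 -0.077222 +0.001982 = +0.325897;  D = +0.116754+0.304266i
d^4_{0,2}: k∈[2..4] ⇒ +0.751140 -0.257067 +0.012372 = +0.506444;  D = +0.398154-0.312984i
d^4_{1,2}: k∈[1..3] ⇒ +0.937685 -0.601706 +0.051481 = +0.387461;  D = -0.318733-0.220307i
d^4_{2,2}: k∈[0..2] ⇒ +0.616939 -0.950125 +0.152422 = -0.180764;  D = +0.054280-0.172422i
d^4_{3,2}: k∈[0..1] ⇒ -0.826961 +0.318393 = -0.508568;  D = -0.508561-0.002637i
d^4_{4,2}: single k=0 term ⇒ +0.418966;  D = -0.121657-0.400914i
Y_4^{m'}(θ=1.9441,φ=6.0308) and Σ D·Y over m':
  (+0.0059+0.0035i)·(+0.1771+0.2816i)  (+0.0090-0.0381i)·(-0.2678-0.2531i)  (-0.1366+0.0091i)·(-0.0175-0.0097i)  (+0.1168+0.3043i)·(+0.3219+0.0830i)  (+0.3982-0.3130i)·(-0.0392+0.0000i)  (-0.3187-0.2203i)·(-0.3219+0.0830i)  (+0.0543-0.1724i)·(-0.0175+0.0097i)  (-0.5086-0.0026i)·(+0.2678-0.2531i)  (-0.1217-0.4009i)·(+0.1771-0.2816i)
Y_4^2(R⁻¹ n̂) = -0.162535+0.270552i

Re=-0.1625 Im=0.2706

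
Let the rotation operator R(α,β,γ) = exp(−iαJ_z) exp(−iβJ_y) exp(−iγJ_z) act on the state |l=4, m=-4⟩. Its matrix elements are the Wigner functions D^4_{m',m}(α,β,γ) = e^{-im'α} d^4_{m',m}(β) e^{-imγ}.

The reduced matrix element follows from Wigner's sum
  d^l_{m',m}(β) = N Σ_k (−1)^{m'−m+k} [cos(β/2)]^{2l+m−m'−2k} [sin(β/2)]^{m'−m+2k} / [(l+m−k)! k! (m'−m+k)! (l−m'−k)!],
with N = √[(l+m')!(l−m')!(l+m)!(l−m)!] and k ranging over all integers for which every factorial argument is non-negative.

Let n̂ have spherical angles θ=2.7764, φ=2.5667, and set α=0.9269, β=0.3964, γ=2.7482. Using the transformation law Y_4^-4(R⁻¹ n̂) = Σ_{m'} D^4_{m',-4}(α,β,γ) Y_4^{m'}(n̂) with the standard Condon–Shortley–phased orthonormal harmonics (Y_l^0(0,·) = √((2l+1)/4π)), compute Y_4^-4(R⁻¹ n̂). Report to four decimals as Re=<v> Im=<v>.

Need the full column D^4_{m',-4} for m'=−4..4 at α=0.9269, β=0.3964, γ=2.7482.
cos(β/2)=0.980423, sin(β/2)=0.196905
d^4_{-4,-4}: single k=0 term ⇒ +0.853702;  D = -0.455811+0.721834i
d^4_{-3,-4}: single k=0 term ⇒ -0.484947;  D = -0.172498-0.453231i
d^4_{-2,-4}: single k=0 term ⇒ +0.182210;  D = +0.175102+0.050395i
d^4_{-1,-4}: single k=0 term ⇒ -0.051752;  D = -0.041303+0.031182i
d^4_{0,-4}: single k=0 term ⇒ +0.011621;  D = -0.000032-0.011621i
d^4_{1,-4}: single k=0 term ⇒ -0.002087;  D = +0.001673+0.001248i
d^4_{2,-4}: single k=0 term ⇒ +0.000296;  D = -0.000284+0.000084i
d^4_{3,-4}: single k=0 term ⇒ -0.000032;  D = +0.000011-0.000030i
d^4_{4,-4}: single k=0 term ⇒ +0.000002;  D = +0.000001+0.000002i
Y_4^{m'}(θ=2.7764,φ=2.5667) and Σ D·Y over m':
  (-0.4558+0.7218i)·(-0.0048+0.0054i)  (-0.1725-0.4532i)·(-0.0082+0.0526i)  (+0.1751+0.0504i)·(+0.0891+0.1989i)  (-0.0413+0.0312i)·(+0.4115+0.2666i)  (-0.0000-0.0116i)·(+0.3668+0.0000i)  (+0.0017+0.0012i)·(-0.4115+0.2666i)  (-0.0003+0.0001i)·(+0.0891-0.1989i)  (+0.0000-0.0000i)·(+0.0082+0.0526i)  (+0.0000+0.0000i)·(-0.0048-0.0054i)
Y_4^-4(R⁻¹ n̂) = +0.002787+0.025579i

Re=0.0028 Im=0.0256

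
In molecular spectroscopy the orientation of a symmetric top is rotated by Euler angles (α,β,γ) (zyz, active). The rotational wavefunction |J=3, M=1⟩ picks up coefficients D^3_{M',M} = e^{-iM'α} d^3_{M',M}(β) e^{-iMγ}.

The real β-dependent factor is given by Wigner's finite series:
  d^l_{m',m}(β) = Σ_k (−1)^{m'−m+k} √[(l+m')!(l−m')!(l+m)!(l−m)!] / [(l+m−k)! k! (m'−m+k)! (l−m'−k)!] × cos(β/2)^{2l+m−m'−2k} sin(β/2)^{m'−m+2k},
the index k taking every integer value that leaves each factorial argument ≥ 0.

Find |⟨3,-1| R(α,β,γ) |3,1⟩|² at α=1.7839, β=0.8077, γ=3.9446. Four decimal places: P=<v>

P=0.2549

First d^3_{-1,1}(β=0.8077), then the phase factors e^{-i(-1)α} and e^{-i(1)γ}:
c=cos(0.8077/2)=0.919555, s=sin(0.8077/2)=0.392962; N=√[2·24·24·2]=48.000000
The bounds max(0,m−m')=2 and min(l+m,l−m')=4 give 3 terms
  k=2: (−1)^0·48.0000/(8)·0.9196^4·0.3930^2 = +0.662464
  k=3: (−1)^1·48.0000/(6)·0.9196^2·0.3930^4 = -0.161304
  k=4: (−1)^2·48.0000/(48)·0.9196^0·0.3930^6 = +0.003682
d^3_{-1,1}(0.8077) = +0.662464 -0.161304 +0.003682 = +0.504842
|D^3_{-1,1}|² = |d^3_{-1,1}(β)|² = (+0.504842)² = 0.254865 (the z-rotation phases have unit modulus)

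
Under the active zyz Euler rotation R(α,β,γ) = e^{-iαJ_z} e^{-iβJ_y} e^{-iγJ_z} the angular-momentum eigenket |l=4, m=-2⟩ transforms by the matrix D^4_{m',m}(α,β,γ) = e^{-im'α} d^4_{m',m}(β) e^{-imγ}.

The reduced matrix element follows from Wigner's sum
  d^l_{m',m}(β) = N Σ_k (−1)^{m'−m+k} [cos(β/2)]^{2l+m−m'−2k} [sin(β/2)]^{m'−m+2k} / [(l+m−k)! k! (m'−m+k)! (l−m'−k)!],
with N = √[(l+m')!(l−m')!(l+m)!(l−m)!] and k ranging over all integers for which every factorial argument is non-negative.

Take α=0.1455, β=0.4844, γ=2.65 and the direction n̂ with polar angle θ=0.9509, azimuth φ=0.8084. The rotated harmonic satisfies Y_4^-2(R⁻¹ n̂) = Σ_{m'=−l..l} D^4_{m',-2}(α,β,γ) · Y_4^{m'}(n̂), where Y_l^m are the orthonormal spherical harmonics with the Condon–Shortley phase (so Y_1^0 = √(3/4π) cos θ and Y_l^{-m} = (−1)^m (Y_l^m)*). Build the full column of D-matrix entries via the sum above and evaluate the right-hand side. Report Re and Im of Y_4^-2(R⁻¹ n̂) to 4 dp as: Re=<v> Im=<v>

Re=-0.4098 Im=-0.0361

Need the full column D^4_{m',-2} for m'=−4..4 at α=0.1455, β=0.4844, γ=2.65.
cos(β/2)=0.970813, sin(β/2)=0.239839
d^4_{-4,-2}: single k=2 term ⇒ +0.254819;  D = +0.234586-0.099509i
d^4_{-3,-2}: k∈[1..2] ⇒ +0.729343 -0.133543 = +0.595800;  D = +0.508963-0.309732i
d^4_{-2,-2}: k∈[0..2] ⇒ +0.789012 -0.577874 +0.044087 = +0.255225;  D = +0.196485-0.162890i
d^4_{-1,-2}: k∈[0..2] ⇒ -0.826997 +0.252373 -0.010269 = -0.584893;  D = -0.391402+0.434632i
d^4_{0,-2}: k∈[0..2] ⇒ +0.456850 -0.074355 +0.001702 = +0.384197;  D = +0.212989-0.319754i
d^4_{1,-2}: k∈[0..2] ⇒ -0.168249 +0.015403 -0.000188 = -0.153033;  D = -0.065475+0.138319i
d^4_{2,-2}: k∈[0..2] ⇒ +0.044087 -0.002153 +0.000011 = +0.041945;  D = +0.012260-0.040114i
d^4_{3,-2}: k∈[0..1] ⇒ -0.008151 +0.000166 = -0.007985;  D = -0.001202+0.007894i
d^4_{4,-2}: single k=0 term ⇒ +0.000949;  D = +0.000005-0.000949i
Y_4^{m'}(θ=0.9509,φ=0.8084) and Σ D·Y over m':
  (+0.2346-0.0995i)·(-0.1934+0.0178i)  (+0.5090-0.3097i)·(-0.2957-0.2575i)  (+0.1965-0.1629i)·(-0.0139-0.3016i)  (-0.3914+0.4346i)·(-0.0985+0.1031i)  (+0.2130-0.3198i)·(-0.3320+0.0000i)  (-0.0655+0.1383i)·(+0.0985+0.1031i)  (+0.0123-0.0401i)·(-0.0139+0.3016i)  (-0.0012+0.0079i)·(+0.2957-0.2575i)  (+0.0000-0.0009i)·(-0.1934-0.0178i)
Y_4^-2(R⁻¹ n̂) = -0.409827-0.036096i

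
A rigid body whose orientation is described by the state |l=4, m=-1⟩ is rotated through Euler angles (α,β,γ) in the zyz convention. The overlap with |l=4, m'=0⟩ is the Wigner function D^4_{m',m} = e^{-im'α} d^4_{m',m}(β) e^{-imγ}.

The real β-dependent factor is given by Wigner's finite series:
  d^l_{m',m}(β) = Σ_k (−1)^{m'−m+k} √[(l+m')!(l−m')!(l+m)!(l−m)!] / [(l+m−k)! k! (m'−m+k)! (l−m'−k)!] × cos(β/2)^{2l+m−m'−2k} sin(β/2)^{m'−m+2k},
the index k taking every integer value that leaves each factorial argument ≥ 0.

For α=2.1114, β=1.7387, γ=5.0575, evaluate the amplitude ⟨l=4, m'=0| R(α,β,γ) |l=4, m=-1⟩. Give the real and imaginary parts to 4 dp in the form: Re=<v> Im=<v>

First d^4_{0,-1}(β=1.7387), then the phase factors e^{-i(0)α} and e^{-i(-1)γ}:
With c≡cos(β/2)=0.645323 and s≡sin(β/2)=0.763910, N=[24·24·6·120]^{1/2}=643.987578
k∈{0,1,2,3} keeps every argument non-negative
  k=0: (−1)^1·643.9876/(144)·0.6453^7·0.7639^1 = -0.159220
  k=1: (−1)^2·643.9876/(24)·0.6453^5·0.7639^3 = +1.338686
  k=2: (−1)^3·643.9876/(24)·0.6453^3·0.7639^5 = -1.875893
  k=3: (−1)^4·643.9876/(144)·0.6453^1·0.7639^7 = +0.438113
d^4_{0,-1}(1.7387) = -0.159220 +1.338686 -1.875893 +0.438113 = -0.258314
Phases: e^{-i·(0)·2.1114}=+1.000000+0.000000i, e^{-i·(-1)·5.0575}=+0.338301-0.941038i ⇒ D=-0.087388+0.243083i

Re=-0.0874 Im=0.2431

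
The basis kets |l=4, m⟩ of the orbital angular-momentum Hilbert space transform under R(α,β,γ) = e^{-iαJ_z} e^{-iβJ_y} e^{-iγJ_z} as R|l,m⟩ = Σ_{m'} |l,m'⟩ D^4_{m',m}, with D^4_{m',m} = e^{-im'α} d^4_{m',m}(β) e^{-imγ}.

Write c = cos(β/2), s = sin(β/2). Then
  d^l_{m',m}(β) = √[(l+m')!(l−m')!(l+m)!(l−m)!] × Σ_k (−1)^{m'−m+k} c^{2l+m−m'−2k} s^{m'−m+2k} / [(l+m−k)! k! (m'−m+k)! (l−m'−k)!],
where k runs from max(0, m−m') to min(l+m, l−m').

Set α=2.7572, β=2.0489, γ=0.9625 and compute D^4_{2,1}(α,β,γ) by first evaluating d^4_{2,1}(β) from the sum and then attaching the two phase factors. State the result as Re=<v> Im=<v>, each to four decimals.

Re=-0.4311 Im=0.0846

D^4_{2,1}(2.7572,2.0489,0.9625) = e^{-i·2·2.7572}·d^4_{2,1}(2.0489)·e^{-i·1·0.9625}. Compute d first:
Half-angle: c=0.519569, s=0.854429. N=√(720·2·120·6)=1018.233765
k: max(0,(1)−(2))=0 … min(4+(1),4−(2))=2
  k=0: (−1)^1·1018.2338/(240)·0.5196^7·0.8544^1 = -0.037052
  k=1: (−1)^2·1018.2338/(48)·0.5196^5·0.8544^3 = +0.501013
  k=2: (−1)^3·1018.2338/(72)·0.5196^3·0.8544^5 = -0.903282
d^4_{2,1}(2.0489) = -0.037052 +0.501013 -0.903282 = -0.439321
D = (+0.718756+0.695263i)·(-0.439321)·(+0.571470-0.820623i) = -0.431104+0.084572i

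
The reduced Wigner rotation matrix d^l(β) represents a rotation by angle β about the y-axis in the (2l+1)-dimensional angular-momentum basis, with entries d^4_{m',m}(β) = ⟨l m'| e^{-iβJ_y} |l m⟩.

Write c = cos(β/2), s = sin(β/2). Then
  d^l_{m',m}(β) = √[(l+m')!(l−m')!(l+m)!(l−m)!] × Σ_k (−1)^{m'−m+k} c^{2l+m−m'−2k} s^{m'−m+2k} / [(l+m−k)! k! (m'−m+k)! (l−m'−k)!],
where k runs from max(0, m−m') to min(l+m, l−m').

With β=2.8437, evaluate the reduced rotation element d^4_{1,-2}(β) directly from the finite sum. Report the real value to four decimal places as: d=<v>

d^4_{1,-2}(β=2.8437) via Wigner's sum:
c=cos(2.8437/2)=0.148396, s=sin(2.8437/2)=0.988928; N=√[120·6·2·720]=1018.233765
Admissible k: 0..2 (factorial args all ≥0)
  k=0: (−1)^3·1018.2338/(72)·0.1484^5·0.9889^3 = -0.000984
  k=1: (−1)^4·1018.2338/(48)·0.1484^3·0.9889^5 = +0.065569
  k=2: (−1)^5·1018.2338/(240)·0.1484^1·0.9889^7 = -0.582387
d^4_{1,-2}(2.8437) = -0.000984 +0.065569 -0.582387 = -0.517802

d=-0.5178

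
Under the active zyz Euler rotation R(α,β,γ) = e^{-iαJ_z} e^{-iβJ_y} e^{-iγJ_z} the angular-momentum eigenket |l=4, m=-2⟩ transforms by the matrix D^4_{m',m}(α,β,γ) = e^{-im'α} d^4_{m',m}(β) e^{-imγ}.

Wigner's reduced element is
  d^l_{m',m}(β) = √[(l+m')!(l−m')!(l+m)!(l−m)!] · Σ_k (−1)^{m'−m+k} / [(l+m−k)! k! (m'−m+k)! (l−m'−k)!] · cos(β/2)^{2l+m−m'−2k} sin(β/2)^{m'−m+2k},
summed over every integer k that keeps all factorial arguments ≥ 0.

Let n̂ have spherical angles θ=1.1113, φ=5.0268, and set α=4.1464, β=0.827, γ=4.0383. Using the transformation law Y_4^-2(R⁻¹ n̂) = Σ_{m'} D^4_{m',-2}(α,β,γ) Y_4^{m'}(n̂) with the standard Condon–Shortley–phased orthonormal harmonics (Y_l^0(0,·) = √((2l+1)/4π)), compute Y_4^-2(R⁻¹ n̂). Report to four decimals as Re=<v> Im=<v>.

Re=0.1635 Im=-0.3908

Need the full column D^4_{m',-2} for m'=−4..4 at α=4.1464, β=0.827, γ=4.0383.
cos(β/2)=0.915720, sin(β/2)=0.401817
d^4_{-4,-2}: single k=2 term ⇒ +0.503746;  D = +0.449000-0.228383i
d^4_{-3,-2}: k∈[1..2] ⇒ +0.811767 -0.468903 = +0.342864;  D = -0.032676+0.341303i
d^4_{-2,-2}: k∈[0..2] ⇒ +0.494427 -1.142389 +0.274951 = -0.373011;  D = +0.294347+0.229123i
d^4_{-1,-2}: k∈[0..2] ⇒ -0.920457 +0.886144 -0.113748 = -0.148061;  D = -0.139418+0.049847i
d^4_{0,-2}: k∈[0..2] ⇒ +0.903137 -0.463717 +0.033482 = +0.472902;  D = -0.104409+0.461232i
d^4_{1,-2}: k∈[0..2] ⇒ -0.590763 +0.170622 -0.006570 = -0.426711;  D = +0.300760+0.302697i
d^4_{2,-2}: k∈[0..2] ⇒ +0.274951 -0.042352 +0.000680 = +0.233278;  D = +0.227847-0.050043i
d^4_{3,-2}: k∈[0..1] ⇒ -0.090285 +0.005795 = -0.084490;  D = +0.028955-0.079374i
d^4_{4,-2}: single k=0 term ⇒ +0.018676;  D = -0.011377-0.014810i
Y_4^{m'}(θ=1.1113,φ=5.0268) and Σ D·Y over m':
  (+0.4490-0.2284i)·(+0.0880-0.2717i)  (-0.0327+0.3413i)·(-0.3235-0.2347i)  (+0.2943+0.2291i)·(-0.0819+0.0596i)  (-0.1394+0.0498i)·(-0.0944-0.2903i)  (-0.1044+0.4612i)·(-0.1636+0.0000i)  (+0.3008+0.3027i)·(+0.0944-0.2903i)  (+0.2278-0.0500i)·(-0.0819-0.0596i)  (+0.0290-0.0794i)·(+0.3235-0.2347i)  (-0.0114-0.0148i)·(+0.0880+0.2717i)
Y_4^-2(R⁻¹ n̂) = +0.163460-0.390828i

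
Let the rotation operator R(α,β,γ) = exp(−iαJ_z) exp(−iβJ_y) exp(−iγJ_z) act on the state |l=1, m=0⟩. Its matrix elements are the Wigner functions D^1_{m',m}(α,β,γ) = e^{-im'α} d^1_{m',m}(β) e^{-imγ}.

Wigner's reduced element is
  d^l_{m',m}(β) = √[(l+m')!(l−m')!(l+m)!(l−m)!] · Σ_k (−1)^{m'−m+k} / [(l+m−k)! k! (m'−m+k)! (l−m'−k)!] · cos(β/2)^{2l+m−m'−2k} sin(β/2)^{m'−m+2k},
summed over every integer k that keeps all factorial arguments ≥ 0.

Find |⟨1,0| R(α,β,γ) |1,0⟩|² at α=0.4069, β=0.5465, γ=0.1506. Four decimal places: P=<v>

P=0.7299

D^1_{0,0}(0.4069,0.5465,0.1506) = e^{-i·0·0.4069}·d^1_{0,0}(0.5465)·e^{-i·0·0.1506}. Compute d first:
Half-angle: c=0.962899, s=0.269862. N=√(1·1·1·1)=1.000000
The bounds max(0,m−m')=0 and min(l+m,l−m')=1 give 2 terms
  k=0: (−1)^0·1.0000/(1)·0.9629^2·0.2699^0 = +0.927174
  k=1: (−1)^1·1.0000/(1)·0.9629^0·0.2699^2 = -0.072826
d^1_{0,0}(0.5465) = +0.927174 -0.072826 = +0.854349
|D^1_{0,0}|² = |d^1_{0,0}(β)|² = (+0.854349)² = 0.729912 (the z-rotation phases have unit modulus)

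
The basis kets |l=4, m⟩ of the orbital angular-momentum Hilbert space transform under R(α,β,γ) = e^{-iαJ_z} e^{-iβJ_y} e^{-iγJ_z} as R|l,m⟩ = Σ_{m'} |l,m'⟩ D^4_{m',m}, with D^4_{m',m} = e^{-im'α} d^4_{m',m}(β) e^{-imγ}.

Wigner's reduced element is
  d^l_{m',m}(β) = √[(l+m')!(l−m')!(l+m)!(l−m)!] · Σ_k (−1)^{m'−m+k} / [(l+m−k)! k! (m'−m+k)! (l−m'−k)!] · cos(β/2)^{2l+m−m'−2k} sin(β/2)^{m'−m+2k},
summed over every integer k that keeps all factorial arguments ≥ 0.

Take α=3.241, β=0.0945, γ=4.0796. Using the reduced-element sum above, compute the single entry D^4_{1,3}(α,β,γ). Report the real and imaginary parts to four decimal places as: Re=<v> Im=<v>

Re=-0.0171 Im=-0.0040

Split into d^4_{1,3}(β=0.0945) × two z-phases.
With c≡cos(β/2)=0.998884 and s≡sin(β/2)=0.047232, N=[120·6·5040·1]^{1/2}=1904.940944
The bounds max(0,m−m')=2 and min(l+m,l−m')=3 give 2 terms
  k=2: (−1)^0·1904.9409/(240)·0.9989^6·0.0472^2 = +0.017589
  k=3: (−1)^1·1904.9409/(144)·0.9989^4·0.0472^4 = -0.000066
d^4_{1,3}(0.0945) = +0.017589 -0.000066 = +0.017523
Phases: e^{-i·(1)·3.241}=-0.995063+0.099244i, e^{-i·(3)·4.0796}=+0.946827+0.321744i ⇒ D=-0.017069-0.003964i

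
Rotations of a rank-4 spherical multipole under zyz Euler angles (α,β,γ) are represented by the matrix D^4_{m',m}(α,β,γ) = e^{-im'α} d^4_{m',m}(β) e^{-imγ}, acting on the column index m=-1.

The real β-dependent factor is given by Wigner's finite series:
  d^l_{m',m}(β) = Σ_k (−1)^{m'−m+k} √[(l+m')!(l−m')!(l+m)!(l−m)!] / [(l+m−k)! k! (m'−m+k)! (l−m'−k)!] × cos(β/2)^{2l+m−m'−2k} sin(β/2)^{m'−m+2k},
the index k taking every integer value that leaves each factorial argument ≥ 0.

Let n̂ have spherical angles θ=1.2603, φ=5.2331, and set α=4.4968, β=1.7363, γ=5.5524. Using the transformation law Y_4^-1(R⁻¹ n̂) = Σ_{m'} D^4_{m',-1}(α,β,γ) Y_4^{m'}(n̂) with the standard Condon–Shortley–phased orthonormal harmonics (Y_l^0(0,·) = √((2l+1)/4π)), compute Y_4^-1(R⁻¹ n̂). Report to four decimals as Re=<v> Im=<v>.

Re=0.0187 Im=0.0050

Need the full column D^4_{m',-1} for m'=−4..4 at α=4.4968, β=1.7363, γ=5.5524.
cos(β/2)=0.646239, sin(β/2)=0.763135
d^4_{-4,-1}: single k=3 term ⇒ +0.374856;  D = -0.008375-0.374763i
d^4_{-3,-1}: k∈[2..3] ⇒ +0.336693 -0.782524 = -0.445832;  D = -0.437533-0.085619i
d^4_{-2,-1}: k∈[1..3] ⇒ +0.152402 -1.062618 +0.987874 = +0.077658;  D = -0.030872+0.071258i
d^4_{-1,-1}: k∈[0..3] ⇒ +0.030419 -0.636289 +1.774598 -0.824886 = +0.343841;  D = -0.278959-0.201020i
d^4_{0,-1}: k∈[0..3] ⇒ -0.160646 +1.344117 -1.874358 +0.435629 = -0.255258;  D = -0.190078+0.170373i
d^4_{1,-1}: k∈[0..3] ⇒ +0.424193 -1.774598 +1.237330 -0.115030 = -0.228105;  D = -0.112389-0.198496i
d^4_{2,-1}: k∈[0..2] ⇒ -0.708412 +1.481811 -0.413274 = +0.360124;  D = -0.344082+0.106289i
d^4_{3,-1}: k∈[0..1] ⇒ +0.782524 -0.654733 = +0.127791;  D = -0.010724-0.127340i
d^4_{4,-1}: single k=0 term ⇒ -0.522734;  D = -0.518216-0.068578i
Y_4^{m'}(θ=1.2603,φ=5.2331) and Σ D·Y over m':
  (-0.0084-0.3748i)·(-0.1782-0.3171i)  (-0.4375-0.0856i)·(-0.3301-0.0029i)  (-0.0309+0.0713i)·(+0.0531-0.0907i)  (-0.2790-0.2010i)·(-0.1607-0.2802i)  (-0.1901+0.1704i)·(+0.0534+0.0000i)  (-0.1124-0.1985i)·(+0.1607-0.2802i)  (-0.3441+0.1063i)·(+0.0531+0.0907i)  (-0.0107-0.1273i)·(+0.3301-0.0029i)  (-0.5182-0.0686i)·(-0.1782+0.3171i)
Y_4^-1(R⁻¹ n̂) = +0.018667+0.004996i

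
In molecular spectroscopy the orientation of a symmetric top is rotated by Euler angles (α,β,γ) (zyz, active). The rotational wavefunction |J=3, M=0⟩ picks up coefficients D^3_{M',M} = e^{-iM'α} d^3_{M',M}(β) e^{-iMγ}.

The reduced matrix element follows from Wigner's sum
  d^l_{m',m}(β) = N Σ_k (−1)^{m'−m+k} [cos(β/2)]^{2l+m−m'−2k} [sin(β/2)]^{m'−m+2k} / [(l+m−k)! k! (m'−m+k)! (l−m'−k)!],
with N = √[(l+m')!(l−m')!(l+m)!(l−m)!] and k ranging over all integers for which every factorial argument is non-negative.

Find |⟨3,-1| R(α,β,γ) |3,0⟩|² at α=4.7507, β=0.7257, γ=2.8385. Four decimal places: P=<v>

First d^3_{-1,0}(β=0.7257), then the phase factors e^{-i(-1)α} and e^{-i(0)γ}:
Half-angle: c=0.934889, s=0.354940. N=√(2·24·6·6)=41.569219
k∈{1,2,3} keeps every argument non-negative
  k=1: (−1)^0·41.5692/(12)·0.9349^5·0.3549^1 = +0.878104
  k=2: (−1)^1·41.5692/(4)·0.9349^3·0.3549^3 = -0.379715
  k=3: (−1)^2·41.5692/(12)·0.9349^1·0.3549^5 = +0.018244
d^3_{-1,0}(0.7257) = +0.878104 -0.379715 +0.018244 = +0.516634
|D^3_{-1,0}|² = |d^3_{-1,0}(β)|² = (+0.516634)² = 0.266911 (the z-rotation phases have unit modulus)

P=0.2669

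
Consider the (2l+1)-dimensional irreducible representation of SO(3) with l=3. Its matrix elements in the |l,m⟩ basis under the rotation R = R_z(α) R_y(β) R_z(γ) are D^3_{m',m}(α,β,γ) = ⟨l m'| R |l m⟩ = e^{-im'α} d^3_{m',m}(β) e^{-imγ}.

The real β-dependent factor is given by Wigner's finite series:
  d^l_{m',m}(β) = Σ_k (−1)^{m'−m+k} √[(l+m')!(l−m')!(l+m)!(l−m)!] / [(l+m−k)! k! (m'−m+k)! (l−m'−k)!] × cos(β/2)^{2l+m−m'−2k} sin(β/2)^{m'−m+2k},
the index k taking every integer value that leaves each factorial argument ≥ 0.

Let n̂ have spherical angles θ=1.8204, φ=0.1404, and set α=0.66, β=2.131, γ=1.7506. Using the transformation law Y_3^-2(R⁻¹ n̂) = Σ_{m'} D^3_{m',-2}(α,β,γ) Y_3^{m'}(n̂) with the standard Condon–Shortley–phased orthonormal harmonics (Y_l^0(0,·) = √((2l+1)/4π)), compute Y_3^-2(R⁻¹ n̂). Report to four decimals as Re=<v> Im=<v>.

Need the full column D^3_{m',-2} for m'=−3..3 at α=0.66, β=2.131, γ=1.7506.
cos(β/2)=0.484067, sin(β/2)=0.875031
d^3_{-3,-2}: single k=1 term ⇒ +0.056967;  D = +0.039608-0.040945i
d^3_{-2,-2}: k∈[0..1] ⇒ +0.012866 -0.210203 = -0.197337;  D = -0.021430+0.196170i
d^3_{-1,-2}: k∈[0..1] ⇒ -0.073544 +0.480636 = +0.407091;  D = -0.213194-0.346802i
d^3_{0,-2}: k∈[0..1] ⇒ +0.230265 -0.752428 = -0.522163;  D = +0.488763+0.183753i
d^3_{1,-2}: k∈[0..1] ⇒ -0.480636 +0.785277 = +0.304641;  D = -0.290999+0.090142i
d^3_{2,-2}: k∈[0..1] ⇒ +0.686870 -0.448891 = +0.237979;  D = -0.136409+0.195004i
d^3_{3,-2}: single k=0 term ⇒ -0.608273;  D = -0.030156-0.607525i
Y_3^{m'}(θ=1.8204,φ=0.1404) and Σ D·Y over m':
  (+0.0396-0.0409i)·(+0.3464-0.1552i)  (-0.0214+0.1962i)·(-0.2278+0.0657i)  (-0.2132-0.3468i)·(-0.2155+0.0305i)  (+0.4888+0.1838i)·(+0.2484+0.0000i)  (-0.2910+0.0901i)·(+0.2155+0.0305i)  (-0.1364+0.1950i)·(-0.2278-0.0657i)  (-0.0302-0.6075i)·(-0.3464-0.1552i)
Y_3^-2(R⁻¹ n̂) = +0.071863+0.237726i

Re=0.0719 Im=0.2377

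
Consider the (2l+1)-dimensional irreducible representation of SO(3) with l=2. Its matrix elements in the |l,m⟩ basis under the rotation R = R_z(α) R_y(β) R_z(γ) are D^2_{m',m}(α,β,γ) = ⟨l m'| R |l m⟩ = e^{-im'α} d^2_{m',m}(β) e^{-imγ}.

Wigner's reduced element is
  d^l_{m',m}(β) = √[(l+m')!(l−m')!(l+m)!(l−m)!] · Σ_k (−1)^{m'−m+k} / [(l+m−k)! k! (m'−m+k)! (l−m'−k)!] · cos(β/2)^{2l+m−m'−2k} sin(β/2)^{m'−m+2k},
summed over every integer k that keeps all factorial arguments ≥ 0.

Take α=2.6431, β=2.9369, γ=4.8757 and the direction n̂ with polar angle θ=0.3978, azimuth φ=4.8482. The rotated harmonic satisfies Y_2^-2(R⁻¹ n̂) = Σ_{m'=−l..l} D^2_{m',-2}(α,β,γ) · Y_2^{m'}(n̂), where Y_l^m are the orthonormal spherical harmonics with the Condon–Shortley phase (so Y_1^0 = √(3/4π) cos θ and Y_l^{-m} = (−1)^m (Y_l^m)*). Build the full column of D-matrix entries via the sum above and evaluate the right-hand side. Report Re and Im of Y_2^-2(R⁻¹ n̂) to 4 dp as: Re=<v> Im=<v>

Need the full column D^2_{m',-2} for m'=−2..2 at α=2.6431, β=2.9369, γ=4.8757.
cos(β/2)=0.102168, sin(β/2)=0.994767
d^2_{-2,-2}: single k=0 term ⇒ +0.000109;  D = -0.000085+0.000068i
d^2_{-1,-2}: single k=0 term ⇒ -0.002122;  D = -0.002090+0.000363i
d^2_{0,-2}: single k=0 term ⇒ +0.025301;  D = -0.023964-0.008118i
d^2_{1,-2}: single k=0 term ⇒ -0.201144;  D = -0.136471-0.147766i
d^2_{2,-2}: single k=0 term ⇒ +0.979232;  D = -0.239598-0.949468i
Y_2^{m'}(θ=0.3978,φ=4.8482) and Σ D·Y over m':
  (-0.0001+0.0001i)·(-0.0558+0.0156i)  (-0.0021+0.0004i)·(+0.0374+0.2734i)  (-0.0240-0.0081i)·(+0.4888+0.0000i)  (-0.1365-0.1478i)·(-0.0374+0.2734i)  (-0.2396-0.9495i)·(-0.0558-0.0156i)
Y_2^-2(R⁻¹ n̂) = +0.032219+0.020430i

Re=0.0322 Im=0.0204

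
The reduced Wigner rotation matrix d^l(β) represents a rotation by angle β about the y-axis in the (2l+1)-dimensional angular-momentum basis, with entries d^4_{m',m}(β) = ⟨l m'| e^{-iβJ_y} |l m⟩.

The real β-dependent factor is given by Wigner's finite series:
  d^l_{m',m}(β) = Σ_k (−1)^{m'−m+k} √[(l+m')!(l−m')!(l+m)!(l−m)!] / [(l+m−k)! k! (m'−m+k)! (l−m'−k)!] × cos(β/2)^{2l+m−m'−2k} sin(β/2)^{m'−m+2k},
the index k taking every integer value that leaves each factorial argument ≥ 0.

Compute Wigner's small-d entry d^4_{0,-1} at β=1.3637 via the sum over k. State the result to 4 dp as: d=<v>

d^4_{0,-1}(β=1.3637) via Wigner's sum:
With c≡cos(β/2)=0.776408 and s≡sin(β/2)=0.630230, N=[24·24·6·120]^{1/2}=643.987578
k∈{0,1,2,3} keeps every argument non-negative
  k=0: (−1)^1·643.9876/(144)·0.7764^7·0.6302^1 = -0.479341
  k=1: (−1)^2·643.9876/(24)·0.7764^5·0.6302^3 = +1.895024
  k=2: (−1)^3·643.9876/(24)·0.7764^3·0.6302^5 = -1.248629
  k=3: (−1)^4·643.9876/(144)·0.7764^1·0.6302^7 = +0.137120
d^4_{0,-1}(1.3637) = -0.479341 +1.895024 -1.248629 +0.137120 = +0.304174

d=0.3042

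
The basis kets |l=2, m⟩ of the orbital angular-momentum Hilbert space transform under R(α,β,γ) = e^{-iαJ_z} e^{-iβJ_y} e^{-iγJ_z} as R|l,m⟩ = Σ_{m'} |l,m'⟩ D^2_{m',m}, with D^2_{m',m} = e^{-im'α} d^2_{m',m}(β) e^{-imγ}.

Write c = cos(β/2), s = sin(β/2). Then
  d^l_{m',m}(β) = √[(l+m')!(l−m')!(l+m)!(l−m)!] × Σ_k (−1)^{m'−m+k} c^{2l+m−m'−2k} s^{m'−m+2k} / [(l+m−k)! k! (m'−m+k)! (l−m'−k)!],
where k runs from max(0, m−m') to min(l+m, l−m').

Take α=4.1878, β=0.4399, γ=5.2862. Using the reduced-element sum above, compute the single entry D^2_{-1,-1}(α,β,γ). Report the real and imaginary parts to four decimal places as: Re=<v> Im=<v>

Re=-0.7701 Im=-0.0379

D^2_{-1,-1}(4.1878,0.4399,5.2862) = e^{-i·-1·4.1878}·d^2_{-1,-1}(0.4399)·e^{-i·-1·5.2862}. Compute d first:
c=cos(0.4399/2)=0.975908, s=sin(0.4399/2)=0.218181; N=√[1·6·1·6]=6.000000
k: max(0,(-1)−(-1))=0 … min(2+(-1),2−(-1))=1
  k=0: (−1)^0·6.0000/(6)·0.9759^4·0.2182^0 = +0.907060
  k=1: (−1)^1·6.0000/(2)·0.9759^2·0.2182^2 = -0.136011
d^2_{-1,-1}(0.4399) = +0.907060 -0.136011 = +0.771050
Attach z-rotation phases: D = e^{-i(-1)(4.1878)}·(+0.771050)·e^{-i(-1)(5.2862)} = -0.770116-0.037937i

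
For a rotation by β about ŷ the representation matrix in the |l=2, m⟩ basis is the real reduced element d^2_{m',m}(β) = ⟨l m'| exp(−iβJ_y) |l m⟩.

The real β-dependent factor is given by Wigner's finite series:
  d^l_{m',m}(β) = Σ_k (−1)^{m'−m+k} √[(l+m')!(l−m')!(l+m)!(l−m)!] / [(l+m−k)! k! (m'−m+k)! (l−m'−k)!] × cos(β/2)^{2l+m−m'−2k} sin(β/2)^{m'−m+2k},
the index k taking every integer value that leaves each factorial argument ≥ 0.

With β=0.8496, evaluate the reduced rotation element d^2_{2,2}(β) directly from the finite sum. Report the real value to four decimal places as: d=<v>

d=0.6891

d^2_{2,2}(β=0.8496) via Wigner's sum:
c=cos(0.8496/2)=0.911121, s=sin(0.8496/2)=0.412139; N=√[24·1·24·1]=24.000000
Admissible k: 0..0 (factorial args all ≥0)
  k=0: (−1)^0·24.0000/(24)·0.9111^4·0.4121^0 = +0.689135
d^2_{2,2}(0.8496) = +0.689135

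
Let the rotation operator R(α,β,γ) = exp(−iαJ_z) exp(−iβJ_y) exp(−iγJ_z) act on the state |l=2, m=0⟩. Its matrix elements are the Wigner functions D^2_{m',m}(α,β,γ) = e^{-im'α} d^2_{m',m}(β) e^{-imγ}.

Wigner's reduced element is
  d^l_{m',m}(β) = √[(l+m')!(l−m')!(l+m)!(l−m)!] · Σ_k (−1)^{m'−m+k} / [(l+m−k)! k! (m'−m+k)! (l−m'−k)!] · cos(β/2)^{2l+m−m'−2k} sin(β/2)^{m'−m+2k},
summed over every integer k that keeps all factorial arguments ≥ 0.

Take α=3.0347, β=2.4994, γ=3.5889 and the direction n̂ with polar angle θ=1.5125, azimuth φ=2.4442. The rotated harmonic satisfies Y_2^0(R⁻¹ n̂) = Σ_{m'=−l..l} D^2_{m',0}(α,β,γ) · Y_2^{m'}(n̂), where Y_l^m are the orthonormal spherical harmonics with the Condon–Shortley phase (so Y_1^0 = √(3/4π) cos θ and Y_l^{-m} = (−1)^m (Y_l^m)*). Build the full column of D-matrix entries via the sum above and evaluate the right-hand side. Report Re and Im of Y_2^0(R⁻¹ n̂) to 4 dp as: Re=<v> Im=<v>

Re=-0.1238 Im=0.0000

Need the full column D^2_{m',0} for m'=−2..2 at α=3.0347, β=2.4994, γ=3.5889.
cos(β/2)=0.315607, sin(β/2)=0.948890
d^2_{-2,0}: single k=2 term ⇒ +0.219685;  D = +0.214684-0.046609i
d^2_{-1,0}: k∈[1..2] ⇒ +0.073069 -0.660496 = -0.587427;  D = +0.584074-0.062672i
d^2_{0,0}: k∈[0..2] ⇒ +0.009922 -0.358744 +0.810706 = +0.461883;  D = +0.461883+0.000000i
d^2_{1,0}: k∈[0..1] ⇒ -0.073069 +0.660496 = +0.587427;  D = -0.584074-0.062672i
d^2_{2,0}: single k=0 term ⇒ +0.219685;  D = +0.214684+0.046609i
Y_2^{m'}(θ=1.5125,φ=2.4442) and Σ D·Y over m':
  (+0.2147-0.0466i)·(+0.0674+0.3790i)  (+0.5841-0.0627i)·(-0.0344-0.0289i)  (+0.4619+0.0000i)·(-0.3122+0.0000i)  (-0.5841-0.0627i)·(+0.0344-0.0289i)  (+0.2147+0.0466i)·(+0.0674-0.3790i)
Y_2^0(R⁻¹ n̂) = -0.123769+0.000000i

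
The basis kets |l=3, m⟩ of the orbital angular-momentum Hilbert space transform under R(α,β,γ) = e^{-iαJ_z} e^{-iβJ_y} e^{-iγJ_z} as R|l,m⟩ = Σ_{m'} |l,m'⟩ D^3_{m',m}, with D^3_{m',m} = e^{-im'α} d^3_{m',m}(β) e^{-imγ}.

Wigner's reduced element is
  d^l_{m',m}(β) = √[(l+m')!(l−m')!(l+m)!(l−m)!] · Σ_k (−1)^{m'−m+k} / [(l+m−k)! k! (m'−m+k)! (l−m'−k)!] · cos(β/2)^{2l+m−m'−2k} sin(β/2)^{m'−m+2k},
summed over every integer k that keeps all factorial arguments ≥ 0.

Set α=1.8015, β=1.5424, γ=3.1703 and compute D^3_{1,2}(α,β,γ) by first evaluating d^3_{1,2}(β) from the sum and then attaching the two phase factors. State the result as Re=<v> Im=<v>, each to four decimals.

Re=0.1056 Im=0.3564

D^3_{1,2}(1.8015,1.5424,3.1703) = e^{-i·1·1.8015}·d^3_{1,2}(1.5424)·e^{-i·2·3.1703}. Compute d first:
Half-angle: c=0.717075, s=0.696996. N=√(24·2·120·1)=75.894664
k∈{1,2} keeps every argument non-negative
  k=1: (−1)^0·75.8947/(24)·0.7171^5·0.6970^1 = +0.417881
  k=2: (−1)^1·75.8947/(12)·0.7171^3·0.6970^3 = -0.789614
d^3_{1,2}(1.5424) = +0.417881 -0.789614 = -0.371733
Attach z-rotation phases: D = e^{-i(1)(1.8015)}·(-0.371733)·e^{-i(2)(3.1703)} = +0.105627+0.356410i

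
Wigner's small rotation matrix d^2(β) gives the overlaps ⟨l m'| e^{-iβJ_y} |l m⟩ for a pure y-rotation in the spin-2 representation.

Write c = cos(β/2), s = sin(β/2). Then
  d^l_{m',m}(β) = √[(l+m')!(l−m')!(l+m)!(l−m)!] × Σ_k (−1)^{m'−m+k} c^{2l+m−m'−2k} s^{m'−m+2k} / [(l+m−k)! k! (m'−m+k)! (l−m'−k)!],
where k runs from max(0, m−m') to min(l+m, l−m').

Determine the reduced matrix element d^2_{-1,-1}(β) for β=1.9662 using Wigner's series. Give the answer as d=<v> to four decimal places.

d=-0.5442

d^2_{-1,-1}(β=1.9662) via Wigner's sum:
c=cos(1.9662/2)=0.554445, s=sin(1.9662/2)=0.832220; N=√[1·6·1·6]=6.000000
k: max(0,(-1)−(-1))=0 … min(2+(-1),2−(-1))=1
  k=0: (−1)^0·6.0000/(6)·0.5544^4·0.8322^0 = +0.094501
  k=1: (−1)^1·6.0000/(2)·0.5544^2·0.8322^2 = -0.638727
d^2_{-1,-1}(1.9662) = +0.094501 -0.638727 = -0.544226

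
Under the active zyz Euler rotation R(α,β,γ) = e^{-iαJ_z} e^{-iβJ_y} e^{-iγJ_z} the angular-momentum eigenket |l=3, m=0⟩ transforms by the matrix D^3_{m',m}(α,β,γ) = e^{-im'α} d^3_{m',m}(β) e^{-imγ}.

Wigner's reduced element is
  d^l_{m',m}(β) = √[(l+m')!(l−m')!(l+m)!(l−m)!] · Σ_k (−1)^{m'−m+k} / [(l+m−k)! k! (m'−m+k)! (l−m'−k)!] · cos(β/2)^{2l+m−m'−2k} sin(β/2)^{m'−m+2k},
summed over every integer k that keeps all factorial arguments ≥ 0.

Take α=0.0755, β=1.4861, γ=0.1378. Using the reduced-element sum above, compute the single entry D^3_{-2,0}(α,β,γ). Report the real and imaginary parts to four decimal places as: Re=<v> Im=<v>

Re=0.1137 Im=0.0173

Split into d^3_{-2,0}(β=1.4861) × two z-phases.
c=cos(1.4861/2)=0.736409, s=sin(1.4861/2)=0.676537; N=√[1·120·6·6]=65.726707
Admissible k: 2..3 (factorial args all ≥0)
  k=2: (−1)^0·65.7267/(12)·0.7364^4·0.6765^2 = +0.737257
  k=3: (−1)^1·65.7267/(12)·0.7364^2·0.6765^4 = -0.622250
d^3_{-2,0}(1.4861) = +0.737257 -0.622250 = +0.115008
Phases: e^{-i·(-2)·0.0755}=+0.988621+0.150427i, e^{-i·(0)·0.1378}=+1.000000+0.000000i ⇒ D=+0.113699+0.017300i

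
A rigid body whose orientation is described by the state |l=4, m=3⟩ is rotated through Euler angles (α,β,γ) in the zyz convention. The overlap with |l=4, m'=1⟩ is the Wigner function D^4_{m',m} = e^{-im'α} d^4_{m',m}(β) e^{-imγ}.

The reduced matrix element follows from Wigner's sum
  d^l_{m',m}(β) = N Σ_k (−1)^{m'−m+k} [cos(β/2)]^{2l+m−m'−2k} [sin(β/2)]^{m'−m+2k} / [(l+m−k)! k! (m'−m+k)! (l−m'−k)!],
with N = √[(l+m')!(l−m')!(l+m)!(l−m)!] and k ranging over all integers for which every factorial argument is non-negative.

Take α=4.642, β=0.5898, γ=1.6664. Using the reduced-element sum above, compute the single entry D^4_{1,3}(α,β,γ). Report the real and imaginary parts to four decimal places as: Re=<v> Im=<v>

Re=-0.4252 Im=0.0935

Split into d^4_{1,3}(β=0.5898) × two z-phases.
With c≡cos(β/2)=0.956831 and s≡sin(β/2)=0.290644, N=[120·6·5040·1]^{1/2}=1904.940944
The bounds max(0,m−m')=2 and min(l+m,l−m')=3 give 2 terms
  k=2: (−1)^0·1904.9409/(240)·0.9568^6·0.2906^2 = +0.514524
  k=3: (−1)^1·1904.9409/(144)·0.9568^4·0.2906^4 = -0.079124
d^4_{1,3}(0.5898) = +0.514524 -0.079124 = +0.435400
Attach z-rotation phases: D = e^{-i(1)(4.642)}·(+0.435400)·e^{-i(3)(1.6664)} = -0.425243+0.093496i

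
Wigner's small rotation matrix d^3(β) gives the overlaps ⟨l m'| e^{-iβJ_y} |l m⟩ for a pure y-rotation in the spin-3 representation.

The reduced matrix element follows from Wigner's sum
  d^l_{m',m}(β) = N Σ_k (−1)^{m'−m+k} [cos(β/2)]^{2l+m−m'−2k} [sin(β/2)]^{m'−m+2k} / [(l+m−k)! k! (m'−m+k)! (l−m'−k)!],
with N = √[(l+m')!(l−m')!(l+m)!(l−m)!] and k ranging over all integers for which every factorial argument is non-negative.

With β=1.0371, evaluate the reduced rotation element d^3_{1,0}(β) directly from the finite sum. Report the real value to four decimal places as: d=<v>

d^3_{1,0}(β=1.0371) via Wigner's sum:
c=cos(1.0371/2)=0.868539, s=sin(1.0371/2)=0.495621; N=√[24·2·6·6]=41.569219
k: max(0,(0)−(1))=0 … min(3+(0),3−(1))=2
  k=0: (−1)^1·41.5692/(12)·0.8685^5·0.4956^1 = -0.848568
  k=1: (−1)^2·41.5692/(4)·0.8685^3·0.4956^3 = +0.828952
  k=2: (−1)^3·41.5692/(12)·0.8685^1·0.4956^5 = -0.089977
d^3_{1,0}(1.0371) = -0.848568 +0.828952 -0.089977 = -0.109593

d=-0.1096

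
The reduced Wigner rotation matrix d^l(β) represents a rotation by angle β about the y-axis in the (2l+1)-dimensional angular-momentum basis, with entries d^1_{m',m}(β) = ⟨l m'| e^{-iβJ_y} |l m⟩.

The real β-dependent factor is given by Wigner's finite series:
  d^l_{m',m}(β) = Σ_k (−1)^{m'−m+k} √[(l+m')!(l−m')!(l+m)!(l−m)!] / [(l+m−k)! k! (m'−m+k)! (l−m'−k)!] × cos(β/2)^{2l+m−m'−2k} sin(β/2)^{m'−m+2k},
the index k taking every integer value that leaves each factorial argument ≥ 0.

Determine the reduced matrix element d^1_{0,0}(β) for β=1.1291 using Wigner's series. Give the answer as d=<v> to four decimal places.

d=0.4275

d^1_{0,0}(β=1.1291) via Wigner's sum:
c=cos(1.1291/2)=0.844829, s=sin(1.1291/2)=0.535036; N=√[1·1·1·1]=1.000000
The bounds max(0,m−m')=0 and min(l+m,l−m')=1 give 2 terms
  k=0: (−1)^0·1.0000/(1)·0.8448^2·0.5350^0 = +0.713737
  k=1: (−1)^1·1.0000/(1)·0.8448^0·0.5350^2 = -0.286263
d^1_{0,0}(1.1291) = +0.713737 -0.286263 = +0.427474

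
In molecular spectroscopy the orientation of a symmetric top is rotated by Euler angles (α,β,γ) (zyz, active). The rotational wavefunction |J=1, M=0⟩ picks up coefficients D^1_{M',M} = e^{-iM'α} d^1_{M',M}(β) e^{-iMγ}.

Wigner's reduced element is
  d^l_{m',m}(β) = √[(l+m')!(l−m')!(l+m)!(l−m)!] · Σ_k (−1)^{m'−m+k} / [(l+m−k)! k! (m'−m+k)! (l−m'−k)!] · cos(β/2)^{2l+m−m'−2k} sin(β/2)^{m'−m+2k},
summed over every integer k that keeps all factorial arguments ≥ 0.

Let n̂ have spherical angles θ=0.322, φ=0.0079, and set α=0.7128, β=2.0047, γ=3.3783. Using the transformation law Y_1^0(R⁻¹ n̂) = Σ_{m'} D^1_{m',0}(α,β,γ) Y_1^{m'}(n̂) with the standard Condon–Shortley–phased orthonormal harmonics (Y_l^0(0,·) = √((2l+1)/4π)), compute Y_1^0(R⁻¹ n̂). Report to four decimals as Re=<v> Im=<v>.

Re=-0.0880 Im=0.0000

Need the full column D^1_{m',0} for m'=−1..1 at α=0.7128, β=2.0047, γ=3.3783.
cos(β/2)=0.538323, sin(β/2)=0.842738
d^1_{-1,0}: single k=1 term ⇒ +0.641580;  D = +0.485377+0.419564i
d^1_{0,0}: k∈[0..1] ⇒ +0.289792 -0.710208 = -0.420416;  D = -0.420416+0.000000i
d^1_{1,0}: single k=0 term ⇒ -0.641580;  D = -0.485377+0.419564i
Y_1^{m'}(θ=0.322,φ=0.0079) and Σ D·Y over m':
  (+0.4854+0.4196i)·(+0.1093-0.0009i)  (-0.4204+0.0000i)·(+0.4635+0.0000i)  (-0.4854+0.4196i)·(-0.1093-0.0009i)
Y_1^0(R⁻¹ n̂) = -0.087998+0.000000i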